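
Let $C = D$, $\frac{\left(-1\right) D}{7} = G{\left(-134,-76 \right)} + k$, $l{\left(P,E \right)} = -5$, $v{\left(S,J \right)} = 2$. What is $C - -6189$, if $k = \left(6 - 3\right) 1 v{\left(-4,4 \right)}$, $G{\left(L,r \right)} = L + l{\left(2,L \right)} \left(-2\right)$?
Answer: $7015$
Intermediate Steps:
$G{\left(L,r \right)} = 10 + L$ ($G{\left(L,r \right)} = L - -10 = L + 10 = 10 + L$)
$k = 6$ ($k = \left(6 - 3\right) 1 \cdot 2 = 3 \cdot 1 \cdot 2 = 3 \cdot 2 = 6$)
$D = 826$ ($D = - 7 \left(\left(10 - 134\right) + 6\right) = - 7 \left(-124 + 6\right) = \left(-7\right) \left(-118\right) = 826$)
$C = 826$
$C - -6189 = 826 - -6189 = 826 + 6189 = 7015$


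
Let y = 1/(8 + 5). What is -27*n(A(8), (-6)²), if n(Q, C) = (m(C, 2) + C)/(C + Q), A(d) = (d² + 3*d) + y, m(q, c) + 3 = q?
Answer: -24219/1613 ≈ -15.015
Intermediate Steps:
m(q, c) = -3 + q
y = 1/13 ≈ 0.076923
A(d) = 1/13 + d² + 3*d (A(d) = (d² + 3*d) + 1/13 = 1/13 + d² + 3*d)
n(Q, C) = (-3 + 2*C)/(C + Q) (n(Q, C) = ((-3 + C) + C)/(C + Q) = (-3 + 2*C)/(C + Q))
-27*n(A(8), (-6)²) = -27*(-3 + 2*(-6)²)/((-6)² + (1/13 + 8² + 3*8)) = -27*(-3 + 2*36)/(36 + (1/13 + 64 + 24)) = -27*(-3 + 72)/(36 + 1145/13) = -27*69/1613/13 = -351*69/1613 = -27*897/1613 = -24219/1613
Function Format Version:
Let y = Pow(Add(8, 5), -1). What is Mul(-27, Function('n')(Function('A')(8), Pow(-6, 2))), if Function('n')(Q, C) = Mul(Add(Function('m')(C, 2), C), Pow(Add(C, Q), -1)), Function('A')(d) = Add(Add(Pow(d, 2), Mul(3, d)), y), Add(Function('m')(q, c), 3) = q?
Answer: Rational(-24219, 1613) ≈ -15.015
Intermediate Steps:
Function('m')(q, c) = Add(-3, q)
y = Rational(1, 13) (y = Pow(13, -1) = Rational(1, 13) ≈ 0.076923)
Function('A')(d) = Add(Rational(1, 13), Pow(d, 2), Mul(3, d)) (Function('A')(d) = Add(Add(Pow(d, 2), Mul(3, d)), Rational(1, 13)) = Add(Rational(1, 13), Pow(d, 2), Mul(3, d)))
Function('n')(Q, C) = Mul(Pow(Add(C, Q), -1), Add(-3, Mul(2, C))) (Function('n')(Q, C) = Mul(Add(Add(-3, C), C), Pow(Add(C, Q), -1)) = Mul(Add(-3, Mul(2, C)), Pow(Add(C, Q), -1)) = Mul(Pow(Add(C, Q), -1), Add(-3, Mul(2, C))))
Mul(-27, Function('n')(Function('A')(8), Pow(-6, 2))) = Mul(-27, Mul(Pow(Add(Pow(-6, 2), Add(Rational(1, 13), Pow(8, 2), Mul(3, 8))), -1), Add(-3, Mul(2, Pow(-6, 2))))) = Mul(-27, Mul(Pow(Add(36, Add(Rational(1, 13), 64, 24)), -1), Add(-3, Mul(2, 36)))) = Mul(-27, Mul(Pow(Add(36, Rational(1145, 13)), -1), Add(-3, 72))) = Mul(-27, Mul(Pow(Rational(1613, 13), -1), 69)) = Mul(-27, Mul(Rational(13, 1613), 69)) = Mul(-27, Rational(897, 1613)) = Rational(-24219, 1613)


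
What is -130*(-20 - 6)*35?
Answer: 118300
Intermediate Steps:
-130*(-20 - 6)*35 = -130*(-26)*35 = 3380*35 = 118300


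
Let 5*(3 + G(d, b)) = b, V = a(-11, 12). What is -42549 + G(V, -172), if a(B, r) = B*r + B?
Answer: -212932/5 ≈ -42586.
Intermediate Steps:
a(B, r) = B + B*r
V = -143 (V = -11*(1 + 12) = -11*13 = -143)
G(d, b) = -3 + b/5
-42549 + G(V, -172) = -42549 + (-3 + (1/5)*(-172)) = -42549 + (-3 - 172/5) = -42549 - 187/5 = -212932/5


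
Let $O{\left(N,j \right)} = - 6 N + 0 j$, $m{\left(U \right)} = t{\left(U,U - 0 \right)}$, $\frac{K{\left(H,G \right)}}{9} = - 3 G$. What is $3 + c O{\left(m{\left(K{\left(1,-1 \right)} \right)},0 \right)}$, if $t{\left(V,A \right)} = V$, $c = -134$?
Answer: $21711$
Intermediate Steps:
$K{\left(H,G \right)} = - 27 G$ ($K{\left(H,G \right)} = 9 \left(- 3 G\right) = - 27 G$)
$m{\left(U \right)} = U$
$O{\left(N,j \right)} = - 6 N$ ($O{\left(N,j \right)} = - 6 N + 0 = - 6 N$)
$3 + c O{\left(m{\left(K{\left(1,-1 \right)} \right)},0 \right)} = 3 - 134 \left(- 6 \left(\left(-27\right) \left(-1\right)\right)\right) = 3 - 134 \left(\left(-6\right) 27\right) = 3 - -21708 = 3 + 21708 = 21711$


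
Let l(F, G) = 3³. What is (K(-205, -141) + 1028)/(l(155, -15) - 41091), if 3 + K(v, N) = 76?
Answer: -367/13688 ≈ -0.026812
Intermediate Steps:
l(F, G) = 27
K(v, N) = 73 (K(v, N) = -3 + 76 = 73)
(K(-205, -141) + 1028)/(l(155, -15) - 41091) = (73 + 1028)/(27 - 41091) = 1101/(-41064) = 1101*(-1/41064) = -367/13688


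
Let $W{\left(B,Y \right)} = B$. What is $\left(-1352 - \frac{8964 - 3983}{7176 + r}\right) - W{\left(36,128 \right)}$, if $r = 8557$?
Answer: $- \frac{21842385}{15733} \approx -1388.3$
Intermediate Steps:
$\left(-1352 - \frac{8964 - 3983}{7176 + r}\right) - W{\left(36,128 \right)} = \left(-1352 - \frac{8964 - 3983}{7176 + 8557}\right) - 36 = \left(-1352 - \frac{4981}{15733}\right) - 36 = - \frac{21275997}{15733} - 36 = - \frac{21842385}{15733}$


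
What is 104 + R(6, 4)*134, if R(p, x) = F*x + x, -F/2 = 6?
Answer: -5792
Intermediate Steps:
F = -12 (F = -2*6 = -12)
R(p, x) = -11*x (R(p, x) = -12*x + x = -11*x)
104 + R(6, 4)*134 = 104 - 11*4*134 = 104 - 44*134 = 104 - 5896 = -5792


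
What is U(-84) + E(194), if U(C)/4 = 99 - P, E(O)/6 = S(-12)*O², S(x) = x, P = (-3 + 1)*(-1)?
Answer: -2709404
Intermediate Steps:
P = 2 (P = -2*(-1) = 2)
E(O) = -72*O² (E(O) = 6*(-12*O²) = -72*O²)
U(C) = 388 (U(C) = 4*(99 - 1*2) = 4*(99 - 2) = 4*97 = 388)
U(-84) + E(194) = 388 - 72*194² = 388 - 72*37636 = 388 - 2709792 = -2709404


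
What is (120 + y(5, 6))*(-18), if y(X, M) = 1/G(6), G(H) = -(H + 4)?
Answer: -10791/5 ≈ -2158.2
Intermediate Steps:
G(H) = -4 - H (G(H) = -(4 + H) = -4 - H)
y(X, M) = -1/10 (y(X, M) = 1/(-4 - 1*6) = 1/(-4 - 6) = 1/(-10) = -1/10)
(120 + y(5, 6))*(-18) = (120 - 1/10)*(-18) = (1199/10)*(-18) = -10791/5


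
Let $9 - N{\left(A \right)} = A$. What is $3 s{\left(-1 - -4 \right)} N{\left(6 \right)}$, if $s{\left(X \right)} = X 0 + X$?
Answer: $27$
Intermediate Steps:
$N{\left(A \right)} = 9 - A$
$s{\left(X \right)} = X$ ($s{\left(X \right)} = 0 + X = X$)
$3 s{\left(-1 - -4 \right)} N{\left(6 \right)} = 3 \left(-1 - -4\right) \left(9 - 6\right) = 3 \left(-1 + 4\right) \left(9 - 6\right) = 3 \cdot 3 \cdot 3 = 9 \cdot 3 = 27$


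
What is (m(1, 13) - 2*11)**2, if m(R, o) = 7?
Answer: 225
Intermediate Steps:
(m(1, 13) - 2*11)**2 = (7 - 2*11)**2 = (7 - 22)**2 = (-15)**2 = 225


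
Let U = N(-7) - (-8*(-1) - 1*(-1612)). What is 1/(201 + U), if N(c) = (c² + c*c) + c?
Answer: -1/1328 ≈ -0.00075301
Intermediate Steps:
N(c) = c + 2*c² (N(c) = (c² + c²) + c = 2*c² + c = c + 2*c²)
U = -1529 (U = -7*(1 + 2*(-7)) - (-8*(-1) - 1*(-1612)) = -7*(1 - 14) - (8 + 1612) = -7*(-13) - 1*1620 = 91 - 1620 = -1529)
1/(201 + U) = 1/(201 - 1529) = 1/(-1328) = -1/1328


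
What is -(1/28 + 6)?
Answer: -169/28 ≈ -6.0357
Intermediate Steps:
-(1/28 + 6) = -1*169/28 = -169/28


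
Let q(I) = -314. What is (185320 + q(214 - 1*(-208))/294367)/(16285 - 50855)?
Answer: -27276046063/5088133595 ≈ -5.3607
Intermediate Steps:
(185320 + q(214 - 1*(-208))/294367)/(16285 - 50855) = (185320 - 314/294367)/(16285 - 50855) = (185320 - 314*1/294367)/(-34570) = (185320 - 314/294367)*(-1/34570) = (54552092126/294367)*(-1/34570) = -27276046063/5088133595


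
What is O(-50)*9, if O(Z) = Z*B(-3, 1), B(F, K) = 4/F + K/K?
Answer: 150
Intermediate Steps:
B(F, K) = 1 + 4/F (B(F, K) = 4/F + 1 = 1 + 4/F)
O(Z) = -Z/3 (O(Z) = Z*((4 - 3)/(-3)) = Z*(-⅓*1) = Z*(-⅓) = -Z/3)
O(-50)*9 = -⅓*(-50)*9 = (50/3)*9 = 150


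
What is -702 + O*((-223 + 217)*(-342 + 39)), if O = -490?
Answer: -891522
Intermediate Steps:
-702 + O*((-223 + 217)*(-342 + 39)) = -702 - 490*(-223 + 217)*(-342 + 39) = -702 - (-2940)*(-303) = -702 - 490*1818 = -702 - 890820 = -891522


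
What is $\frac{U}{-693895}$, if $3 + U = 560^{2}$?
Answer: $- \frac{313597}{693895} \approx -0.45194$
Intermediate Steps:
$U = 313597$ ($U = -3 + 560^{2} = -3 + 313600 = 313597$)
$\frac{U}{-693895} = \frac{313597}{-693895} = 313597 \left(- \frac{1}{693895}\right) = - \frac{313597}{693895}$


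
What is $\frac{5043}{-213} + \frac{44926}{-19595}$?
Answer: $- \frac{36128941}{1391245} \approx -25.969$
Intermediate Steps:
$\frac{5043}{-213} + \frac{44926}{-19595} = 5043 \left(- \frac{1}{213}\right) + 44926 \left(- \frac{1}{19595}\right) = - \frac{1681}{71} - \frac{44926}{19595} = - \frac{36128941}{1391245}$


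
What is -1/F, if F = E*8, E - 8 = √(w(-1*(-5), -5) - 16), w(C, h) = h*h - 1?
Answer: -1/56 + √2/224 ≈ -0.011544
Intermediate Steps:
w(C, h) = -1 + h² (w(C, h) = h² - 1 = -1 + h²)
E = 8 + 2*√2 (E = 8 + √((-1 + (-5)²) - 16) = 8 + √((-1 + 25) - 16) = 8 + √(24 - 16) = 8 + √8 = 8 + 2*√2 ≈ 10.828)
F = 64 + 16*√2 (F = (8 + 2*√2)*8 = 64 + 16*√2 ≈ 86.627)
-1/F = -1/(64 + 16*√2)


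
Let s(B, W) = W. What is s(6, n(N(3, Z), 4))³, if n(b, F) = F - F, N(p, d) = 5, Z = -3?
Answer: 0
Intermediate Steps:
n(b, F) = 0
s(6, n(N(3, Z), 4))³ = 0³ = 0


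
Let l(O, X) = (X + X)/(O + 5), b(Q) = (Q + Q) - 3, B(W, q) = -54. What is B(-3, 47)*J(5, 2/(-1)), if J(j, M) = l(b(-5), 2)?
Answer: 27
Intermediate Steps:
b(Q) = -3 + 2*Q (b(Q) = 2*Q - 3 = -3 + 2*Q)
l(O, X) = 2*X/(5 + O) (l(O, X) = (2*X)/(5 + O) = 2*X/(5 + O))
J(j, M) = -½ (J(j, M) = 2*2/(5 + (-3 + 2*(-5))) = 2*2/(5 + (-3 - 10)) = 2*2/(5 - 13) = 2*2/(-8) = 2*2*(-⅛) = -½)
B(-3, 47)*J(5, 2/(-1)) = -54*(-½) = 27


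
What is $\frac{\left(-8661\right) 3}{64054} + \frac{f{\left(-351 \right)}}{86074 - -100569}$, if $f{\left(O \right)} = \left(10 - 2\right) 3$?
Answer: $- \frac{4848007773}{11955230722} \approx -0.40551$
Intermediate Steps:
$f{\left(O \right)} = 24$ ($f{\left(O \right)} = 8 \cdot 3 = 24$)
$\frac{\left(-8661\right) 3}{64054} + \frac{f{\left(-351 \right)}}{86074 - -100569} = \frac{\left(-8661\right) 3}{64054} + \frac{24}{86074 - -100569} = \left(-25983\right) \frac{1}{64054} + \frac{24}{86074 + 100569} = - \frac{25983}{64054} + \frac{24}{186643} = - \frac{4848007773}{11955230722}$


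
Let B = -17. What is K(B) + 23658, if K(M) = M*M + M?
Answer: 23930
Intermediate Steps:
K(M) = M + M² (K(M) = M² + M = M + M²)
K(B) + 23658 = -17*(1 - 17) + 23658 = -17*(-16) + 23658 = 272 + 23658 = 23930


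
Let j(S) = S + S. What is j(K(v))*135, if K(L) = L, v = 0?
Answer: 0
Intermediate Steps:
j(S) = 2*S
j(K(v))*135 = (2*0)*135 = 0*135 = 0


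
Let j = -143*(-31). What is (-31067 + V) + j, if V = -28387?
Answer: -55021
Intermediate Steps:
j = 4433
(-31067 + V) + j = (-31067 - 28387) + 4433 = -59454 + 4433 = -55021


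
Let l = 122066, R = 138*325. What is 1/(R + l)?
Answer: 1/166916 ≈ 5.9910e-6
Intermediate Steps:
R = 44850
1/(R + l) = 1/(44850 + 122066) = 1/166916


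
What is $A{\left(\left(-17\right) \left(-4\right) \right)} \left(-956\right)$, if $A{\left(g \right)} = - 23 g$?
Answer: $1495184$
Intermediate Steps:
$A{\left(\left(-17\right) \left(-4\right) \right)} \left(-956\right) = - 23 \left(\left(-17\right) \left(-4\right)\right) \left(-956\right) = \left(-23\right) 68 \left(-956\right) = \left(-1564\right) \left(-956\right) = 1495184$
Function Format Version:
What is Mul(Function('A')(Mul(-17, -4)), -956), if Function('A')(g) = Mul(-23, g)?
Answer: 1495184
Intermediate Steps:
Mul(Function('A')(Mul(-17, -4)), -956) = Mul(Mul(-23, Mul(-17, -4)), -956) = Mul(Mul(-23, 68), -956) = Mul(-1564, -956) = 1495184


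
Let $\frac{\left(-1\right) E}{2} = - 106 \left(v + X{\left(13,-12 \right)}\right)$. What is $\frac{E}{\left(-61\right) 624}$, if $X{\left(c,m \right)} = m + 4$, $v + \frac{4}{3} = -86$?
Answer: $\frac{583}{1098} \approx 0.53097$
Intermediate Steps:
$v = - \frac{262}{3}$ ($v = - \frac{4}{3} - 86 = - \frac{262}{3} \approx -87.333$)
$X{\left(c,m \right)} = 4 + m$
$E = - \frac{60632}{3}$ ($E = - 2 \left(- 106 \left(- \frac{262}{3} + \left(4 - 12\right)\right)\right) = - 2 \left(- 106 \left(- \frac{262}{3} - 8\right)\right) = - 2 \left(\left(-106\right) \left(- \frac{286}{3}\right)\right) = \left(-2\right) \frac{30316}{3} = - \frac{60632}{3} \approx -20211.0$)
$\frac{E}{\left(-61\right) 624} = - \frac{60632}{3 \left(\left(-61\right) 624\right)} = - \frac{60632}{3 \left(-38064\right)} = \left(- \frac{60632}{3}\right) \left(- \frac{1}{38064}\right) = \frac{583}{1098}$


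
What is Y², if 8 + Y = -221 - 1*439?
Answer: 446224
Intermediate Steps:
Y = -668 (Y = -8 + (-221 - 1*439) = -8 + (-221 - 439) = -8 - 660 = -668)
Y² = (-668)² = 446224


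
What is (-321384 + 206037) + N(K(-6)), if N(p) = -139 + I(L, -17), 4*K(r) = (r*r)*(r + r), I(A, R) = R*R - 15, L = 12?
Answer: -115212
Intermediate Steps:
I(A, R) = -15 + R² (I(A, R) = R² - 15 = -15 + R²)
K(r) = r³/2 (K(r) = ((r*r)*(r + r))/4 = (r²*(2*r))/4 = (2*r³)/4 = r³/2)
N(p) = 135 (N(p) = -139 + (-15 + (-17)²) = -139 + (-15 + 289) = -139 + 274 = 135)
(-321384 + 206037) + N(K(-6)) = (-321384 + 206037) + 135 = -115347 + 135 = -115212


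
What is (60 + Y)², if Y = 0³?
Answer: 3600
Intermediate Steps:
Y = 0
(60 + Y)² = (60 + 0)² = 60² = 3600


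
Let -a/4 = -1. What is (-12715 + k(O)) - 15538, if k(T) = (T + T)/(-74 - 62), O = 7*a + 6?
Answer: -56507/2 ≈ -28254.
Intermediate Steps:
a = 4 (a = -4*(-1) = 4)
O = 34 (O = 7*4 + 6 = 28 + 6 = 34)
k(T) = -T/68 (k(T) = (2*T)/(-136) = (2*T)*(-1/136) = -T/68)
(-12715 + k(O)) - 15538 = (-12715 - 1/68*34) - 15538 = (-12715 - ½) - 15538 = -25431/2 - 15538 = -56507/2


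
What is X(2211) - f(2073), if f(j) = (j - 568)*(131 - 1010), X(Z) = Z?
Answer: 1325106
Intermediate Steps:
f(j) = 499272 - 879*j (f(j) = (-568 + j)*(-879) = 499272 - 879*j)
X(2211) - f(2073) = 2211 - (499272 - 879*2073) = 2211 - (499272 - 1822167) = 2211 - 1*(-1322895) = 2211 + 1322895 = 1325106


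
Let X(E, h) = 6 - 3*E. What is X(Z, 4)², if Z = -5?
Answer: 441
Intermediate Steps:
X(Z, 4)² = (6 - 3*(-5))² = (6 + 15)² = 21² = 441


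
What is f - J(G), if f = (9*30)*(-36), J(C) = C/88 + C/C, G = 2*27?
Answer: -427751/44 ≈ -9721.6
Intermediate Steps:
G = 54
J(C) = 1 + C/88 (J(C) = C*(1/88) + 1 = C/88 + 1 = 1 + C/88)
f = -9720 (f = 270*(-36) = -9720)
f - J(G) = -9720 - (1 + (1/88)*54) = -9720 - (1 + 27/44) = -9720 - 1*71/44 = -9720 - 71/44 = -427751/44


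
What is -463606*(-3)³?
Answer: 12517362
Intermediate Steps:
-463606*(-3)³ = -463606*(-27) = 12517362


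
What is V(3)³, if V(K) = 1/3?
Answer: 1/27 ≈ 0.037037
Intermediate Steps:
V(K) = ⅓
V(3)³ = (⅓)³ = 1/27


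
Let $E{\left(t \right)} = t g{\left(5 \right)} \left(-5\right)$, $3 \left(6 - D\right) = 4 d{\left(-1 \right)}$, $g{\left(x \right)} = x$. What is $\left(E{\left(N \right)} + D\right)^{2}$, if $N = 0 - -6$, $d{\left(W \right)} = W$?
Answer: $\frac{183184}{9} \approx 20354.0$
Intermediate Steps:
$N = 6$ ($N = 0 + 6 = 6$)
$D = \frac{22}{3}$ ($D = 6 - \frac{4 \left(-1\right)}{3} = 6 - - \frac{4}{3} = 6 + \frac{4}{3} = \frac{22}{3} \approx 7.3333$)
$E{\left(t \right)} = - 25 t$ ($E{\left(t \right)} = t 5 \left(-5\right) = 5 t \left(-5\right) = - 25 t$)
$\left(E{\left(N \right)} + D\right)^{2} = \left(\left(-25\right) 6 + \frac{22}{3}\right)^{2} = \left(-150 + \frac{22}{3}\right)^{2} = \left(- \frac{428}{3}\right)^{2} = \frac{183184}{9}$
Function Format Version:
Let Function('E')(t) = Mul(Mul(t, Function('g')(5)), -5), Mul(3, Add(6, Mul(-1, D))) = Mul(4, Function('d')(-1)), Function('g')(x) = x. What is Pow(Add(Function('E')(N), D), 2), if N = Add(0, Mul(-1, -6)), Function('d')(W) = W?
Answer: Rational(183184, 9) ≈ 20354.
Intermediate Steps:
N = 6 (N = Add(0, 6) = 6)
D = Rational(22, 3) (D = Add(6, Mul(Rational(-1, 3), Mul(4, -1))) = Add(6, Mul(Rational(-1, 3), -4)) = Add(6, Rational(4, 3)) = Rational(22, 3) ≈ 7.3333)
Function('E')(t) = Mul(-25, t) (Function('E')(t) = Mul(Mul(t, 5), -5) = Mul(Mul(5, t), -5) = Mul(-25, t))
Pow(Add(Function('E')(N), D), 2) = Pow(Add(Mul(-25, 6), Rational(22, 3)), 2) = Pow(Add(-150, Rational(22, 3)), 2) = Pow(Rational(-428, 3), 2) = Rational(183184, 9)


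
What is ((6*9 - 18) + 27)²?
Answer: 3969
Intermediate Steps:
((6*9 - 18) + 27)² = ((54 - 18) + 27)² = (36 + 27)² = 63² = 3969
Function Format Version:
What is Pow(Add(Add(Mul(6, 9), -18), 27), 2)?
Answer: 3969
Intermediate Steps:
Pow(Add(Add(Mul(6, 9), -18), 27), 2) = Pow(Add(Add(54, -18), 27), 2) = Pow(Add(36, 27), 2) = Pow(63, 2) = 3969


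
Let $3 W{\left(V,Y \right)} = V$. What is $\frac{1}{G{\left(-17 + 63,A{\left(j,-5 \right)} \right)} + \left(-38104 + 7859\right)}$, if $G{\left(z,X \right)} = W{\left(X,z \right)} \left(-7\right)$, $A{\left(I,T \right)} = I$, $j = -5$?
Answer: $- \frac{3}{90700} \approx -3.3076 \cdot 10^{-5}$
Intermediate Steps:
$W{\left(V,Y \right)} = \frac{V}{3}$
$G{\left(z,X \right)} = - \frac{7 X}{3}$ ($G{\left(z,X \right)} = \frac{X}{3} \left(-7\right) = - \frac{7 X}{3}$)
$\frac{1}{G{\left(-17 + 63,A{\left(j,-5 \right)} \right)} + \left(-38104 + 7859\right)} = \frac{1}{\left(- \frac{7}{3}\right) \left(-5\right) + \left(-38104 + 7859\right)} = \frac{1}{\frac{35}{3} - 30245} = \frac{1}{- \frac{90700}{3}} = - \frac{3}{90700}$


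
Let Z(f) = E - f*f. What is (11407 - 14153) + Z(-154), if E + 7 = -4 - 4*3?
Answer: -26485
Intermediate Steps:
E = -23 (E = -7 + (-4 - 4*3) = -7 + (-4 - 12) = -7 - 16 = -23)
Z(f) = -23 - f**2 (Z(f) = -23 - f*f = -23 - f**2)
(11407 - 14153) + Z(-154) = (11407 - 14153) + (-23 - 1*(-154)**2) = -2746 + (-23 - 1*23716) = -2746 + (-23 - 23716) = -2746 - 23739 = -26485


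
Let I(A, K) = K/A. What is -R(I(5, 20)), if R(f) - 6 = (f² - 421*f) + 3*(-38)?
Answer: 1776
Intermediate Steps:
R(f) = -108 + f² - 421*f (R(f) = 6 + ((f² - 421*f) + 3*(-38)) = 6 + ((f² - 421*f) - 114) = 6 + (-114 + f² - 421*f) = -108 + f² - 421*f)
-R(I(5, 20)) = -(-108 + (20/5)² - 8420/5) = -(-108 + (20*(⅕))² - 8420/5) = -(-108 + 4² - 421*4) = -(-108 + 16 - 1684) = -1*(-1776) = 1776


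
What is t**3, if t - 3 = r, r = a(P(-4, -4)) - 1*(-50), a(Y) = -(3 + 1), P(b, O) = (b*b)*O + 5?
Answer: 117649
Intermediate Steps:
P(b, O) = 5 + O*b**2 (P(b, O) = b**2*O + 5 = O*b**2 + 5 = 5 + O*b**2)
a(Y) = -4 (a(Y) = -1*4 = -4)
r = 46 (r = -4 - 1*(-50) = -4 + 50 = 46)
t = 49 (t = 3 + 46 = 49)
t**3 = 49**3 = 117649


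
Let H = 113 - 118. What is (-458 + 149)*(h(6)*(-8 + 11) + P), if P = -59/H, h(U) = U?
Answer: -46041/5 ≈ -9208.2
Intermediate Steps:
H = -5
P = 59/5 (P = -59/(-5) = -59*(-1/5) = 59/5 ≈ 11.800)
(-458 + 149)*(h(6)*(-8 + 11) + P) = (-458 + 149)*(6*(-8 + 11) + 59/5) = -309*(6*3 + 59/5) = -309*(18 + 59/5) = -309*149/5 = -46041/5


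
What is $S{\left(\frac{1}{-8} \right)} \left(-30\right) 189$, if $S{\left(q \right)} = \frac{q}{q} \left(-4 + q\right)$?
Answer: $\frac{93555}{4} \approx 23389.0$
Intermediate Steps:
$S{\left(q \right)} = -4 + q$ ($S{\left(q \right)} = 1 \left(-4 + q\right) = -4 + q$)
$S{\left(\frac{1}{-8} \right)} \left(-30\right) 189 = \left(-4 + \frac{1}{-8}\right) \left(-30\right) 189 = \left(-4 - \frac{1}{8}\right) \left(-30\right) 189 = \left(- \frac{33}{8}\right) \left(-30\right) 189 = \frac{495}{4} \cdot 189 = \frac{93555}{4}$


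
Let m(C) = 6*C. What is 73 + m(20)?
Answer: 193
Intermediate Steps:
73 + m(20) = 73 + 6*20 = 73 + 120 = 193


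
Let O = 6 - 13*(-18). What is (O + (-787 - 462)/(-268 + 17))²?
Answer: 3780897121/63001 ≈ 60013.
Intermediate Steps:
O = 240 (O = 6 + 234 = 240)
(O + (-787 - 462)/(-268 + 17))² = (240 + (-787 - 462)/(-268 + 17))² = (240 - 1249/(-251))² = (240 - 1249*(-1/251))² = (240 + 1249/251)² = (61489/251)² = 3780897121/63001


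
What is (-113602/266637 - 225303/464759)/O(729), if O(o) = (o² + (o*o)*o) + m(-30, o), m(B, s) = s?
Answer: -112871667929/48075848258582889297 ≈ -2.3478e-9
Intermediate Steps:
O(o) = o + o² + o³ (O(o) = (o² + (o*o)*o) + o = (o² + o²*o) + o = (o² + o³) + o = o + o² + o³)
(-113602/266637 - 225303/464759)/O(729) = (-113602/266637 - 225303/464759)/((729*(1 + 729 + 729²))) = (-113602*1/266637 - 225303*1/464759)/((729*(1 + 729 + 531441))) = (-113602/266637 - 225303/464759)/((729*532171)) = -112871667929/123921945483/387952659 = -112871667929/123921945483*1/387952659 = -112871667929/48075848258582889297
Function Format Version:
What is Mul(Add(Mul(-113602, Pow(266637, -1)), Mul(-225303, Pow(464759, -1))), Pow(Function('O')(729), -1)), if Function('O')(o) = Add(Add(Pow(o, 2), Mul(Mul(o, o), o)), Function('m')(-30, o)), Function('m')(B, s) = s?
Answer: Rational(-112871667929, 48075848258582889297) ≈ -2.3478e-9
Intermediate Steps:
Function('O')(o) = Add(o, Pow(o, 2), Pow(o, 3)) (Function('O')(o) = Add(Add(Pow(o, 2), Mul(Mul(o, o), o)), o) = Add(Add(Pow(o, 2), Mul(Pow(o, 2), o)), o) = Add(Add(Pow(o, 2), Pow(o, 3)), o) = Add(o, Pow(o, 2), Pow(o, 3)))
Mul(Add(Mul(-113602, Pow(266637, -1)), Mul(-225303, Pow(464759, -1))), Pow(Function('O')(729), -1)) = Mul(Add(Mul(-113602, Pow(266637, -1)), Mul(-225303, Pow(464759, -1))), Pow(Mul(729, Add(1, 729, Pow(729, 2))), -1)) = Mul(Add(Mul(-113602, Rational(1, 266637)), Mul(-225303, Rational(1, 464759))), Pow(Mul(729, Add(1, 729, 531441)), -1)) = Mul(Add(Rational(-113602, 266637), Rational(-225303, 464759)), Pow(Mul(729, 532171), -1)) = Mul(Rational(-112871667929, 123921945483), Pow(387952659, -1)) = Mul(Rational(-112871667929, 123921945483), Rational(1, 387952659)) = Rational(-112871667929, 48075848258582889297)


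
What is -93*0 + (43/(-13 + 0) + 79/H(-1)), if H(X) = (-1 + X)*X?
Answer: 941/26 ≈ 36.192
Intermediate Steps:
H(X) = X*(-1 + X)
-93*0 + (43/(-13 + 0) + 79/H(-1)) = -93*0 + (43/(-13 + 0) + 79/((-(-1 - 1)))) = 0 + (43/(-13) + 79/((-1*(-2)))) = 0 + (43*(-1/13) + 79/2) = 0 + (-43/13 + 79*(1/2)) = 0 + (-43/13 + 79/2) = 0 + 941/26 = 941/26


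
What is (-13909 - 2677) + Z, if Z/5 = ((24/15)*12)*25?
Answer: -14186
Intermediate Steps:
Z = 2400 (Z = 5*(((24/15)*12)*25) = 5*(((24*(1/15))*12)*25) = 5*(((8/5)*12)*25) = 5*((96/5)*25) = 5*480 = 2400)
(-13909 - 2677) + Z = (-13909 - 2677) + 2400 = -16586 + 2400 = -14186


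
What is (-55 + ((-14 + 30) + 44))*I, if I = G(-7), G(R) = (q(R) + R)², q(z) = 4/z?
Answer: 14045/49 ≈ 286.63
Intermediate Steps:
G(R) = (R + 4/R)² (G(R) = (4/R + R)² = (R + 4/R)²)
I = 2809/49 (I = (4 + (-7)²)²/(-7)² = (4 + 49)²/49 = (1/49)*53² = (1/49)*2809 = 2809/49 ≈ 57.327)
(-55 + ((-14 + 30) + 44))*I = (-55 + ((-14 + 30) + 44))*(2809/49) = (-55 + (16 + 44))*(2809/49) = (-55 + 60)*(2809/49) = 5*(2809/49) = 14045/49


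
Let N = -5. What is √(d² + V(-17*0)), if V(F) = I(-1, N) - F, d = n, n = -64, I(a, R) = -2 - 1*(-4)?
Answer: √4098 ≈ 64.016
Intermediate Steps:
I(a, R) = 2 (I(a, R) = -2 + 4 = 2)
d = -64
V(F) = 2 - F
√(d² + V(-17*0)) = √((-64)² + (2 - (-17)*0)) = √(4096 + (2 - 1*0)) = √(4096 + (2 + 0)) = √(4096 + 2) = √4098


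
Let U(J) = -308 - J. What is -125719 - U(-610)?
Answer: -126021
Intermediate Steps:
-125719 - U(-610) = -125719 - (-308 - 1*(-610)) = -125719 - (-308 + 610) = -125719 - 1*302 = -125719 - 302 = -126021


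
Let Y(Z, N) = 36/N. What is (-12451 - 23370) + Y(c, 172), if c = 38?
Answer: -1540294/43 ≈ -35821.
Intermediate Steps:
(-12451 - 23370) + Y(c, 172) = (-12451 - 23370) + 36/172 = -35821 + 36*(1/172) = -35821 + 9/43 = -1540294/43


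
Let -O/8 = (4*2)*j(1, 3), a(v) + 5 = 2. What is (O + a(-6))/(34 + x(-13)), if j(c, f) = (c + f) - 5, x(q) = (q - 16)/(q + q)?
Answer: 1586/913 ≈ 1.7371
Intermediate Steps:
x(q) = (-16 + q)/(2*q) (x(q) = (-16 + q)/((2*q)) = (-16 + q)*(1/(2*q)) = (-16 + q)/(2*q))
j(c, f) = -5 + c + f
a(v) = -3 (a(v) = -5 + 2 = -3)
O = 64 (O = -8*4*2*(-5 + 1 + 3) = -64*(-1) = -8*(-8) = 64)
(O + a(-6))/(34 + x(-13)) = (64 - 3)/(34 + (½)*(-16 - 13)/(-13)) = 61/(34 + (½)*(-1/13)*(-29)) = 61/(34 + 29/26) = 61/(913/26) = 61*(26/913) = 1586/913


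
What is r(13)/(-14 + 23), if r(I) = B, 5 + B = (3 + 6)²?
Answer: 76/9 ≈ 8.4444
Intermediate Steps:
B = 76 (B = -5 + (3 + 6)² = -5 + 9² = -5 + 81 = 76)
r(I) = 76
r(13)/(-14 + 23) = 76/(-14 + 23) = 76/9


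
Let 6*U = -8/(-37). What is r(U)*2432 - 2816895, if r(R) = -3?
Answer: -2824191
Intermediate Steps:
U = 4/111 (U = (-8/(-37))/6 = (-8*(-1/37))/6 = (1/6)*(8/37) = 4/111 ≈ 0.036036)
r(U)*2432 - 2816895 = -3*2432 - 2816895 = -7296 - 2816895 = -2824191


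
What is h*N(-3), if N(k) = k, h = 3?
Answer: -9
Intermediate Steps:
h*N(-3) = 3*(-3) = -9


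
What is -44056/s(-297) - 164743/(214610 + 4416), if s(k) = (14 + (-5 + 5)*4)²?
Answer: -2420424771/10732274 ≈ -225.53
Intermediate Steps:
s(k) = 196 (s(k) = (14 + 0*4)² = (14 + 0)² = 14² = 196)
-44056/s(-297) - 164743/(214610 + 4416) = -44056/196 - 164743/(214610 + 4416) = -44056*1/196 - 164743/219026 = -11014/49 - 164743*1/219026 = -11014/49 - 164743/219026 = -2420424771/10732274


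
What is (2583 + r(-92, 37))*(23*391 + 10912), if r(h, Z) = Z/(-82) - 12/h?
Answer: 96955921365/1886 ≈ 5.1408e+7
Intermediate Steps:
r(h, Z) = -12/h - Z/82 (r(h, Z) = Z*(-1/82) - 12/h = -Z/82 - 12/h = -12/h - Z/82)
(2583 + r(-92, 37))*(23*391 + 10912) = (2583 + (-12/(-92) - 1/82*37))*(23*391 + 10912) = (2583 + (-12*(-1/92) - 37/82))*(8993 + 10912) = (2583 + (3/23 - 37/82))*19905 = (2583 - 605/1886)*19905 = (4870933/1886)*19905 = 96955921365/1886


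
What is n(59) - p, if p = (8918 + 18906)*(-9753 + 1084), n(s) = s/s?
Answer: 241206257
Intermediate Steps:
n(s) = 1
p = -241206256 (p = 27824*(-8669) = -241206256)
n(59) - p = 1 - 1*(-241206256) = 1 + 241206256 = 241206257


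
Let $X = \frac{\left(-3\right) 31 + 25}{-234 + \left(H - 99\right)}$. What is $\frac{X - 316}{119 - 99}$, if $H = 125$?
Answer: $- \frac{3283}{208} \approx -15.784$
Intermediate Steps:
$X = \frac{17}{52}$ ($X = \frac{\left(-3\right) 31 + 25}{-234 + \left(125 - 99\right)} = \frac{-93 + 25}{-234 + 26} = - \frac{68}{-208} = \left(-68\right) \left(- \frac{1}{208}\right) = \frac{17}{52} \approx 0.32692$)
$\frac{X - 316}{119 - 99} = \frac{\frac{17}{52} - 316}{119 - 99} = - \frac{16415}{52 \cdot 20} = \left(- \frac{16415}{52}\right) \frac{1}{20} = - \frac{3283}{208}$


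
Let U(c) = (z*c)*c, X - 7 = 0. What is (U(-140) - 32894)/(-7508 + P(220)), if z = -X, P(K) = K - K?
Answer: 85047/3754 ≈ 22.655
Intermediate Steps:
P(K) = 0
X = 7 (X = 7 + 0 = 7)
z = -7 (z = -1*7 = -7)
U(c) = -7*c² (U(c) = (-7*c)*c = -7*c²)
(U(-140) - 32894)/(-7508 + P(220)) = (-7*(-140)² - 32894)/(-7508 + 0) = (-7*19600 - 32894)/(-7508) = (-137200 - 32894)*(-1/7508) = -170094*(-1/7508) = 85047/3754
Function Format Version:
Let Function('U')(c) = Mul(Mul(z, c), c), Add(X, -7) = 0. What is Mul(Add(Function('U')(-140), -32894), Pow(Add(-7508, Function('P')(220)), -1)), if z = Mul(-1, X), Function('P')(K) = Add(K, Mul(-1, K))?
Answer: Rational(85047, 3754) ≈ 22.655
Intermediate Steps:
Function('P')(K) = 0
X = 7 (X = Add(7, 0) = 7)
z = -7 (z = Mul(-1, 7) = -7)
Function('U')(c) = Mul(-7, Pow(c, 2)) (Function('U')(c) = Mul(Mul(-7, c), c) = Mul(-7, Pow(c, 2)))
Mul(Add(Function('U')(-140), -32894), Pow(Add(-7508, Function('P')(220)), -1)) = Mul(Add(Mul(-7, Pow(-140, 2)), -32894), Pow(Add(-7508, 0), -1)) = Mul(Add(Mul(-7, 19600), -32894), Pow(-7508, -1)) = Mul(Add(-137200, -32894), Rational(-1, 7508)) = Mul(-170094, Rational(-1, 7508)) = Rational(85047, 3754)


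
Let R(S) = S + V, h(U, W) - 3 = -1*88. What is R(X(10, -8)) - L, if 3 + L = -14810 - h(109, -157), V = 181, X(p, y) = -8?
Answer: 14901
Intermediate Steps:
h(U, W) = -85 (h(U, W) = 3 - 1*88 = 3 - 88 = -85)
L = -14728 (L = -3 + (-14810 - 1*(-85)) = -3 + (-14810 + 85) = -3 - 14725 = -14728)
R(S) = 181 + S (R(S) = S + 181 = 181 + S)
R(X(10, -8)) - L = (181 - 8) - 1*(-14728) = 173 + 14728 = 14901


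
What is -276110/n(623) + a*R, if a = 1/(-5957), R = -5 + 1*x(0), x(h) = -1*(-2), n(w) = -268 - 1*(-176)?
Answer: 35756251/11914 ≈ 3001.2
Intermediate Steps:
n(w) = -92 (n(w) = -268 + 176 = -92)
x(h) = 2
R = -3 (R = -5 + 1*2 = -5 + 2 = -3)
a = -1/5957 ≈ -0.00016787
-276110/n(623) + a*R = -276110/(-92) - 1/5957*(-3) = -276110*(-1/92) + 3/5957 = 138055/46 + 3/5957 = 35756251/11914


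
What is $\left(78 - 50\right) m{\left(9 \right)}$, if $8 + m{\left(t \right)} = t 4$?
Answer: $784$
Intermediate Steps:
$m{\left(t \right)} = -8 + 4 t$ ($m{\left(t \right)} = -8 + t 4 = -8 + 4 t$)
$\left(78 - 50\right) m{\left(9 \right)} = \left(78 - 50\right) \left(-8 + 4 \cdot 9\right) = 28 \left(-8 + 36\right) = 28 \cdot 28 = 784$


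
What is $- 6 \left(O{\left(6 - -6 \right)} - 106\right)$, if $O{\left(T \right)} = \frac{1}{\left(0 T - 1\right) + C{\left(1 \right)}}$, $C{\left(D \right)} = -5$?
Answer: $637$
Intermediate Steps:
$O{\left(T \right)} = - \frac{1}{6}$ ($O{\left(T \right)} = \frac{1}{\left(0 T - 1\right) - 5} = \frac{1}{\left(0 - 1\right) - 5} = \frac{1}{-1 - 5} = \frac{1}{-6} = - \frac{1}{6}$)
$- 6 \left(O{\left(6 - -6 \right)} - 106\right) = - 6 \left(- \frac{1}{6} - 106\right) = \left(-6\right) \left(- \frac{637}{6}\right) = 637$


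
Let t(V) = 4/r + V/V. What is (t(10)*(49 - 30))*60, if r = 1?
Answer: 5700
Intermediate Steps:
t(V) = 5 (t(V) = 4/1 + V/V = 4*1 + 1 = 4 + 1 = 5)
(t(10)*(49 - 30))*60 = (5*(49 - 30))*60 = (5*19)*60 = 95*60 = 5700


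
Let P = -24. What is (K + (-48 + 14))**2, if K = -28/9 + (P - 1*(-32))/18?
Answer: 12100/9 ≈ 1344.4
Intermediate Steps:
K = -8/3 (K = -28/9 + (-24 - 1*(-32))/18 = -28*1/9 + (-24 + 32)*(1/18) = -28/9 + 8*(1/18) = -28/9 + 4/9 = -8/3 ≈ -2.6667)
(K + (-48 + 14))**2 = (-8/3 + (-48 + 14))**2 = (-8/3 - 34)**2 = (-110/3)**2 = 12100/9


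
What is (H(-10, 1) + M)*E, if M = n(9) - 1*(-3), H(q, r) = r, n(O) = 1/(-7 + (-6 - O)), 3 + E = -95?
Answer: -4263/11 ≈ -387.55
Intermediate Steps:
E = -98 (E = -3 - 95 = -98)
n(O) = 1/(-13 - O)
M = 65/22 (M = -1/(13 + 9) - 1*(-3) = -1/22 + 3 = 65/22 ≈ 2.9545)
(H(-10, 1) + M)*E = (1 + 65/22)*(-98) = (87/22)*(-98) = -4263/11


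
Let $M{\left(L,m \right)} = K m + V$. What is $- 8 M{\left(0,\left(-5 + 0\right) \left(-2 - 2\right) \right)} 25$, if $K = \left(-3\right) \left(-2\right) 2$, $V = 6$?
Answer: $-49200$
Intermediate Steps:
$K = 12$ ($K = 6 \cdot 2 = 12$)
$M{\left(L,m \right)} = 6 + 12 m$ ($M{\left(L,m \right)} = 12 m + 6 = 6 + 12 m$)
$- 8 M{\left(0,\left(-5 + 0\right) \left(-2 - 2\right) \right)} 25 = - 8 \left(6 + 12 \left(-5 + 0\right) \left(-2 - 2\right)\right) 25 = - 8 \left(6 + 12 \left(\left(-5\right) \left(-4\right)\right)\right) 25 = - 8 \left(6 + 12 \cdot 20\right) 25 = - 8 \left(6 + 240\right) 25 = \left(-8\right) 246 \cdot 25 = \left(-1968\right) 25 = -49200$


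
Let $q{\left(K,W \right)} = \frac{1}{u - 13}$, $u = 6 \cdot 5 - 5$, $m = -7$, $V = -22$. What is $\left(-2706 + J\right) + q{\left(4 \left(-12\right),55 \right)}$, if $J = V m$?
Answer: $- \frac{30623}{12} \approx -2551.9$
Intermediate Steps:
$J = 154$ ($J = \left(-22\right) \left(-7\right) = 154$)
$u = 25$ ($u = 30 - 5 = 25$)
$q{\left(K,W \right)} = \frac{1}{12}$ ($q{\left(K,W \right)} = \frac{1}{25 - 13} = \frac{1}{12}$)
$\left(-2706 + J\right) + q{\left(4 \left(-12\right),55 \right)} = \left(-2706 + 154\right) + \frac{1}{12} = -2552 + \frac{1}{12} = - \frac{30623}{12}$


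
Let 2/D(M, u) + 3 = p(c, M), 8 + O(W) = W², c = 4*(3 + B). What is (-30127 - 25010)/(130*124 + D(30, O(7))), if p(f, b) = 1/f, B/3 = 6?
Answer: -13839387/4045952 ≈ -3.4206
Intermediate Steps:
B = 18 (B = 3*6 = 18)
c = 84 (c = 4*(3 + 18) = 4*21 = 84)
O(W) = -8 + W²
D(M, u) = -168/251 (D(M, u) = 2/(-3 + 1/84) = 2/(-251/84) = 2*(-84/251) = -168/251)
(-30127 - 25010)/(130*124 + D(30, O(7))) = (-30127 - 25010)/(130*124 - 168/251) = -55137/(16120 - 168/251) = -55137/4045952/251 = -55137*251/4045952 = -13839387/4045952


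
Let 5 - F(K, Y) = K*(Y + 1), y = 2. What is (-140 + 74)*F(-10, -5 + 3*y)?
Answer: -1650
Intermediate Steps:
F(K, Y) = 5 - K*(1 + Y) (F(K, Y) = 5 - K*(Y + 1) = 5 - K*(1 + Y))
(-140 + 74)*F(-10, -5 + 3*y) = (-140 + 74)*(5 - 1*(-10) - 1*(-10)*(-5 + 3*2)) = -66*(5 + 10 - 1*(-10)*(-5 + 6)) = -66*(5 + 10 - 1*(-10)*1) = -66*(5 + 10 + 10) = -66*25 = -1650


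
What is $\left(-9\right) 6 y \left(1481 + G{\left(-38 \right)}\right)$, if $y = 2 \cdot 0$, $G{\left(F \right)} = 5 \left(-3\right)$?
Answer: $0$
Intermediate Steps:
$G{\left(F \right)} = -15$
$y = 0$
$\left(-9\right) 6 y \left(1481 + G{\left(-38 \right)}\right) = \left(-9\right) 6 \cdot 0 \left(1481 - 15\right) = \left(-54\right) 0 \cdot 1466 = 0 \cdot 1466 = 0$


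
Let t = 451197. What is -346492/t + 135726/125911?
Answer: 17612009810/56810665467 ≈ 0.31001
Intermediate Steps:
-346492/t + 135726/125911 = -346492/451197 + 135726/125911 = 17612009810/56810665467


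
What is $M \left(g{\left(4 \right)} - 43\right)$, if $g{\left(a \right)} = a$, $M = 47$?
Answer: $-1833$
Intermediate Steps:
$M \left(g{\left(4 \right)} - 43\right) = 47 \left(4 - 43\right) = 47 \left(-39\right) = -1833$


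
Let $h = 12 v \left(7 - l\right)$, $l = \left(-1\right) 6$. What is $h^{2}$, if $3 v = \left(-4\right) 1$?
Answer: $43264$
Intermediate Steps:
$v = - \frac{4}{3}$ ($v = \frac{\left(-4\right) 1}{3} = \frac{1}{3} \left(-4\right) = - \frac{4}{3} \approx -1.3333$)
$l = -6$
$h = -208$ ($h = 12 \left(- \frac{4}{3}\right) \left(7 - -6\right) = - 16 \left(7 + 6\right) = \left(-16\right) 13 = -208$)
$h^{2} = \left(-208\right)^{2} = 43264$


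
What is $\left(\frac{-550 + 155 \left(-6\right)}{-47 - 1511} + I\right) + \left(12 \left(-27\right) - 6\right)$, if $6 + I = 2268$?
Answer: $\frac{1505768}{779} \approx 1932.9$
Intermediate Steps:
$I = 2262$ ($I = -6 + 2268 = 2262$)
$\left(\frac{-550 + 155 \left(-6\right)}{-47 - 1511} + I\right) + \left(12 \left(-27\right) - 6\right) = \left(\frac{-550 + 155 \left(-6\right)}{-47 - 1511} + 2262\right) + \left(12 \left(-27\right) - 6\right) = \left(\frac{-550 - 930}{-1558} + 2262\right) - 330 = \left(\left(-1480\right) \left(- \frac{1}{1558}\right) + 2262\right) - 330 = \left(\frac{740}{779} + 2262\right) - 330 = \frac{1762838}{779} - 330 = \frac{1505768}{779}$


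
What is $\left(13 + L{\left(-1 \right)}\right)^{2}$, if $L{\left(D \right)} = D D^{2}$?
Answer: $144$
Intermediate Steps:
$L{\left(D \right)} = D^{3}$
$\left(13 + L{\left(-1 \right)}\right)^{2} = \left(13 + \left(-1\right)^{3}\right)^{2} = \left(13 - 1\right)^{2} = 12^{2} = 144$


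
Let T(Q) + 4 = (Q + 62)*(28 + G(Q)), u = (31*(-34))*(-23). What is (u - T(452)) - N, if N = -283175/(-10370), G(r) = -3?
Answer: 23578669/2074 ≈ 11369.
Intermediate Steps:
u = 24242 (u = -1054*(-23) = 24242)
T(Q) = 1546 + 25*Q (T(Q) = -4 + (Q + 62)*(28 - 3) = -4 + (62 + Q)*25 = -4 + (1550 + 25*Q) = 1546 + 25*Q)
N = 56635/2074 (N = -283175*(-1/10370) = 56635/2074 ≈ 27.307)
(u - T(452)) - N = (24242 - (1546 + 25*452)) - 1*56635/2074 = (24242 - (1546 + 11300)) - 56635/2074 = (24242 - 1*12846) - 56635/2074 = (24242 - 12846) - 56635/2074 = 11396 - 56635/2074 = 23578669/2074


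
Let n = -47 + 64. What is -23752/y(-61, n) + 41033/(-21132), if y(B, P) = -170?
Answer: 247475827/1796220 ≈ 137.78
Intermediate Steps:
n = 17
-23752/y(-61, n) + 41033/(-21132) = -23752/(-170) + 41033/(-21132) = -23752*(-1/170) + 41033*(-1/21132) = 11876/85 - 41033/21132 = 247475827/1796220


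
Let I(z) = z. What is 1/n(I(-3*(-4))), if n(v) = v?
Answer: 1/12 ≈ 0.083333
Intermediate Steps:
1/n(I(-3*(-4))) = 1/(-3*(-4)) = 1/12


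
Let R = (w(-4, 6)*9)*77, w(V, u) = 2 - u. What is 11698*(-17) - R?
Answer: -196094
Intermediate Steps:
R = -2772 (R = ((2 - 1*6)*9)*77 = ((2 - 6)*9)*77 = -4*9*77 = -36*77 = -2772)
11698*(-17) - R = 11698*(-17) - 1*(-2772) = -198866 + 2772 = -196094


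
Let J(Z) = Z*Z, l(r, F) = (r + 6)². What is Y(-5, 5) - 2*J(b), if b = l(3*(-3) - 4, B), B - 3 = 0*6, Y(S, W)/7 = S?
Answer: -4837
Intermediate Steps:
Y(S, W) = 7*S
B = 3 (B = 3 + 0*6 = 3 + 0 = 3)
l(r, F) = (6 + r)²
b = 49 (b = (6 + (3*(-3) - 4))² = (6 + (-9 - 4))² = (6 - 13)² = (-7)² = 49)
J(Z) = Z²
Y(-5, 5) - 2*J(b) = 7*(-5) - 2*49² = -35 - 2*2401 = -35 - 4802 = -4837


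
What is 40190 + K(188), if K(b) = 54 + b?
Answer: 40432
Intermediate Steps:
40190 + K(188) = 40190 + (54 + 188) = 40190 + 242 = 40432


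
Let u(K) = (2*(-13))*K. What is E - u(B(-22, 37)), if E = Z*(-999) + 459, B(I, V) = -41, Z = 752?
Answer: -751855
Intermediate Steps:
E = -750789 (E = 752*(-999) + 459 = -751248 + 459 = -750789)
u(K) = -26*K
E - u(B(-22, 37)) = -750789 - (-26)*(-41) = -750789 - 1*1066 = -750789 - 1066 = -751855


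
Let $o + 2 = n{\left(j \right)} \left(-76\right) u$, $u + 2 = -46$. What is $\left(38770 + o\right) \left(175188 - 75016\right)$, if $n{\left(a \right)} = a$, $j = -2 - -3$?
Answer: $4248895552$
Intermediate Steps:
$j = 1$ ($j = -2 + 3 = 1$)
$u = -48$ ($u = -2 - 46 = -48$)
$o = 3646$ ($o = -2 + 1 \left(-76\right) \left(-48\right) = -2 - -3648 = -2 + 3648 = 3646$)
$\left(38770 + o\right) \left(175188 - 75016\right) = \left(38770 + 3646\right) \left(175188 - 75016\right) = 42416 \cdot 100172 = 4248895552$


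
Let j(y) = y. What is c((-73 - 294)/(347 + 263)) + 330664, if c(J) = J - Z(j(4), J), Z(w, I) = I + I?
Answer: 201705407/610 ≈ 3.3066e+5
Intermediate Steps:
Z(w, I) = 2*I
c(J) = -J (c(J) = J - 2*J = -J)
c((-73 - 294)/(347 + 263)) + 330664 = -(-73 - 294)/(347 + 263) + 330664 = -(-367)/610 + 330664 = -1*(-367/610) + 330664 = 367/610 + 330664 = 201705407/610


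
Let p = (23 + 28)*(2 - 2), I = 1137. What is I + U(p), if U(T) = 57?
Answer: 1194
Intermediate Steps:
p = 0 (p = 51*0 = 0)
I + U(p) = 1137 + 57 = 1194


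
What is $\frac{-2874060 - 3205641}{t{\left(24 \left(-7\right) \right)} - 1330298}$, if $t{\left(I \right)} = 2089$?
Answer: $\frac{6079701}{1328209} \approx 4.5774$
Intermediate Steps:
$\frac{-2874060 - 3205641}{t{\left(24 \left(-7\right) \right)} - 1330298} = \frac{-2874060 - 3205641}{2089 - 1330298} = - \frac{6079701}{-1328209} = \left(-6079701\right) \left(- \frac{1}{1328209}\right) = \frac{6079701}{1328209}$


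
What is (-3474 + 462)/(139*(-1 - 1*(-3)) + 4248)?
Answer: -1506/2263 ≈ -0.66549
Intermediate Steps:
(-3474 + 462)/(139*(-1 - 1*(-3)) + 4248) = -3012/(139*(-1 + 3) + 4248) = -3012/(139*2 + 4248) = -3012/(278 + 4248) = -3012/4526 = -3012*1/4526 = -1506/2263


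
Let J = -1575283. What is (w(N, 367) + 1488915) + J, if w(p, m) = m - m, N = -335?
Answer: -86368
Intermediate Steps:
w(p, m) = 0
(w(N, 367) + 1488915) + J = (0 + 1488915) - 1575283 = 1488915 - 1575283 = -86368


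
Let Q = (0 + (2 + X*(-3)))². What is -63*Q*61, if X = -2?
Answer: -245952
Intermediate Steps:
Q = 64 (Q = (0 + (2 - 2*(-3)))² = (0 + (2 + 6))² = (0 + 8)² = 8² = 64)
-63*Q*61 = -63*64*61 = -4032*61 = -245952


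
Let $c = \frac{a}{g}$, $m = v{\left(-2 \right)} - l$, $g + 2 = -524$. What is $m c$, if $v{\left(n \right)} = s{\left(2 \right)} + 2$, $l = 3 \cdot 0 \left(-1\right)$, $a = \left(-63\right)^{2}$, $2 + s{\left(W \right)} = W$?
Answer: $- \frac{3969}{263} \approx -15.091$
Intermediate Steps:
$s{\left(W \right)} = -2 + W$
$a = 3969$
$l = 0$ ($l = 0 \left(-1\right) = 0$)
$g = -526$ ($g = -2 - 524 = -526$)
$v{\left(n \right)} = 2$ ($v{\left(n \right)} = \left(-2 + 2\right) + 2 = 0 + 2 = 2$)
$m = 2$ ($m = 2 - 0 = 2 + 0 = 2$)
$c = - \frac{3969}{526}$ ($c = \frac{3969}{-526} = 3969 \left(- \frac{1}{526}\right) = - \frac{3969}{526} \approx -7.5456$)
$m c = 2 \left(- \frac{3969}{526}\right) = - \frac{3969}{263}$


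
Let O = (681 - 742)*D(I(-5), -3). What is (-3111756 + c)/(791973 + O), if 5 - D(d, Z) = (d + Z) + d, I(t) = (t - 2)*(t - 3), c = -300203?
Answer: -3411959/798317 ≈ -4.2739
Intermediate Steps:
I(t) = (-3 + t)*(-2 + t) (I(t) = (-2 + t)*(-3 + t) = (-3 + t)*(-2 + t))
D(d, Z) = 5 - Z - 2*d (D(d, Z) = 5 - ((d + Z) + d) = 5 - ((Z + d) + d) = 5 - (Z + 2*d) = 5 + (-Z - 2*d) = 5 - Z - 2*d)
O = 6344 (O = (681 - 742)*(5 - 1*(-3) - 2*(6 + (-5)² - 5*(-5))) = -61*(5 + 3 - 2*(6 + 25 + 25)) = -61*(5 + 3 - 2*56) = -61*(5 + 3 - 112) = -61*(-104) = 6344)
(-3111756 + c)/(791973 + O) = (-3111756 - 300203)/(791973 + 6344) = -3411959/798317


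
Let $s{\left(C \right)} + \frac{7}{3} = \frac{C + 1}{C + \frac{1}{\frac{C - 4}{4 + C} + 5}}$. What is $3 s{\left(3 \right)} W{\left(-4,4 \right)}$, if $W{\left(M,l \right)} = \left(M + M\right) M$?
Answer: $- \frac{11360}{109} \approx -104.22$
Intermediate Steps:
$W{\left(M,l \right)} = 2 M^{2}$ ($W{\left(M,l \right)} = 2 M M = 2 M^{2}$)
$s{\left(C \right)} = - \frac{7}{3} + \frac{1 + C}{C + \frac{1}{5 + \frac{-4 + C}{4 + C}}}$ ($s{\left(C \right)} = - \frac{7}{3} + \frac{C + 1}{C + \frac{1}{\frac{C - 4}{4 + C} + 5}} = - \frac{7}{3} + \frac{1 + C}{C + \frac{1}{\frac{-4 + C}{4 + C} + 5}} = - \frac{7}{3} + \frac{1 + C}{C + \frac{1}{5 + \frac{-4 + C}{4 + C}}}$)
$3 s{\left(3 \right)} W{\left(-4,4 \right)} = 3 \frac{20 - 159 - 24 \cdot 3^{2}}{3 \left(4 + 6 \cdot 3^{2} + 17 \cdot 3\right)} 2 \left(-4\right)^{2} = 3 \frac{20 - 159 - 216}{3 \left(4 + 6 \cdot 9 + 51\right)} 2 \cdot 16 = 3 \frac{20 - 159 - 216}{3 \left(4 + 54 + 51\right)} 32 = 3 \cdot \frac{1}{3} \cdot \frac{1}{109} \left(-355\right) 32 = 3 \left(- \frac{355}{327}\right) 32 = \left(- \frac{355}{109}\right) 32 = - \frac{11360}{109}$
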